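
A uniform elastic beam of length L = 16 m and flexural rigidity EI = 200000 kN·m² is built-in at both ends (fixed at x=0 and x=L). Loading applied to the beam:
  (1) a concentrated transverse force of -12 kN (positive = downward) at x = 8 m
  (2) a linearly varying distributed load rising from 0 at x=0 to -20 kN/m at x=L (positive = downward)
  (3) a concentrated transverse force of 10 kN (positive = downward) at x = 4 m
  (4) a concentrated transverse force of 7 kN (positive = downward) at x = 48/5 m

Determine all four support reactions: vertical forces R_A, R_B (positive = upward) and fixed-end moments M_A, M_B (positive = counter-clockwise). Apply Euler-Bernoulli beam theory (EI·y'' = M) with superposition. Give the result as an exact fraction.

Load 1 — point force P=-12 kN at a=8 m (b=L-a=8):
  R_A = Pb²(3a+b)/L³ = (-12)·8²·(3·8+8)/16³ = -6 kN
  M_A = Pab²/L² = (-12)·8·8²/16² = -24 kN·m
  R_B = Pa²(a+3b)/L³ = (-12)·8²·(8+3·8)/16³ = -6 kN
  M_B = -Pa²b/L² = -(-12)·8²·8/16² = 24 kN·m
Load 2 — triangular load w₀=-20 kN/m (0→w₀ over full span):
  R_A = 3w₀L/20 = 3·(-20)·16/20 = -48 kN
  M_A = w₀L²/30 = (-20)·16²/30 = -512/3 kN·m
  R_B = 7w₀L/20 = 7·(-20)·16/20 = -112 kN
  M_B = -w₀L²/20 = -(-20)·16²/20 = 256 kN·m
Load 3 — point force P=10 kN at a=4 m (b=L-a=12):
  R_A = Pb²(3a+b)/L³ = 10·12²·(3·4+12)/16³ = 135/16 kN
  M_A = Pab²/L² = 10·4·12²/16² = 45/2 kN·m
  R_B = Pa²(a+3b)/L³ = 10·4²·(4+3·12)/16³ = 25/16 kN
  M_B = -Pa²b/L² = -10·4²·12/16² = -15/2 kN·m
Load 4 — point force P=7 kN at a=48/5 m (b=L-a=32/5):
  R_A = Pb²(3a+b)/L³ = 7·(32/5)²·(3·(48/5)+(32/5))/16³ = 308/125 kN
  M_A = Pab²/L² = 7·(48/5)·(32/5)²/16² = 1344/125 kN·m
  R_B = Pa²(a+3b)/L³ = 7·(48/5)²·((48/5)+3·(32/5))/16³ = 567/125 kN
  M_B = -Pa²b/L² = -7·(48/5)²·(32/5)/16² = -2016/125 kN·m
Superposition: R_A = -86197/2000 kN, M_A = -121061/750 kN·m, R_B = -223803/2000 kN, M_B = 64093/250 kN·m

R_A = -86197/2000 kN, M_A = -121061/750 kN·m, R_B = -223803/2000 kN, M_B = 64093/250 kN·m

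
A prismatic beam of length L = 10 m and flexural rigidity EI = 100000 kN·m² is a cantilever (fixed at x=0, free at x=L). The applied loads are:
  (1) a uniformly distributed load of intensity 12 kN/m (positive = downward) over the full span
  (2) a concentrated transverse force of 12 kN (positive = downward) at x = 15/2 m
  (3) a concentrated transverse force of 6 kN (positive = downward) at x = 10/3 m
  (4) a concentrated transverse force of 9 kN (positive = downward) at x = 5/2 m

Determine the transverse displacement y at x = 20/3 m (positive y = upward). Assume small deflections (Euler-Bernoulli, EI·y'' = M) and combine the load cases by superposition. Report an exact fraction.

y(20/3) = -105253/1036800 m

Load 1 — uniform load w=12 kN/m over full span:
  y_1 = -wx²(x²-4Lx+6L²)/(24EI) = -12·(20/3)²·((20/3)²-4·10·(20/3)+6·10²)/(24·100000) = -34/405 m
Load 2 — point force P=12 kN at a=15/2 m (b=L-a=5/2):
  y_2 = -Px²(3a-x)/(6EI)  [x≤a] = -12·(20/3)²·(3·(15/2)-(20/3))/(6·100000) = -19/1350 m
Load 3 — point force P=6 kN at a=10/3 m (b=L-a=20/3):
  y_3 = -Pa²(3x-a)/(6EI)  [x>a] = -6·(10/3)²·(3·(20/3)-(10/3))/(6·100000) = -1/540 m
Load 4 — point force P=9 kN at a=5/2 m (b=L-a=15/2):
  y_4 = -Pa²(3x-a)/(6EI)  [x>a] = -9·(5/2)²·(3·(20/3)-(5/2))/(6·100000) = -21/12800 m
Superposition: y = Σ y_i = -105253/1036800 m ≈ -0.101517 m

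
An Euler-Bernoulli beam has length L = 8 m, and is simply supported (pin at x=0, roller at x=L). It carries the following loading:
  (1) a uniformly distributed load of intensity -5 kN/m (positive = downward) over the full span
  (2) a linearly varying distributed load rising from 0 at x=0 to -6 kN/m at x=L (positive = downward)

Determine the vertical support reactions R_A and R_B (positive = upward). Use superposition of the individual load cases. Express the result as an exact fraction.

Load 1 — uniform load w=-5 kN/m over full span:
  R_A = wL/2 = (-5)·8/2 = -20 kN
  R_B = wL/2 = (-5)·8/2 = -20 kN
Load 2 — triangular load w₀=-6 kN/m (0→w₀ over full span):
  R_A = w₀L/6 = (-6)·8/6 = -8 kN
  R_B = w₀L/3 = (-6)·8/3 = -16 kN
Superposition: R_A = -28 kN, R_B = -36 kN

R_A = -28 kN, R_B = -36 kN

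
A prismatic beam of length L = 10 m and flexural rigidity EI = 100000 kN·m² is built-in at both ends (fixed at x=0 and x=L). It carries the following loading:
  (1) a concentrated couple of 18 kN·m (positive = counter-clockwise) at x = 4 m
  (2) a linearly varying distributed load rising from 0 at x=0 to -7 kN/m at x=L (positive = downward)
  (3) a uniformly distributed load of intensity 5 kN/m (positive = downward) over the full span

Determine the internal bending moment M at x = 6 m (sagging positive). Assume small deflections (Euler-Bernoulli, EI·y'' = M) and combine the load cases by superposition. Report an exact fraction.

Load 1 — applied couple M₀=18 kN·m at a=4 m (b=L-a=6):
  M_1 = R_Ax - M_A - M₀  [x>a] with R_A=324/125, M_A=54/25 = (324/125)·6 - (54/25) - 18 = -576/125 kN·m
Load 2 — triangular load w₀=-7 kN/m (0→w₀ over full span):
  M_2 = 3w₀Lx/20 - w₀L²/30 - w₀x³/(6L) = 3·(-7)·10·6/20 - (-7)·10²/30 - (-7)·6³/(6·10) = -217/15 kN·m
Load 3 — uniform load w=5 kN/m over full span:
  M_3 = wLx/2 - wL²/12 - wx²/2 = 5·10·6/2 - 5·10²/12 - 5·6²/2 = 55/3 kN·m
Superposition: M = Σ M_i = -278/375 kN·m ≈ -0.741333 kN·m

M(6) = -278/375 kN·m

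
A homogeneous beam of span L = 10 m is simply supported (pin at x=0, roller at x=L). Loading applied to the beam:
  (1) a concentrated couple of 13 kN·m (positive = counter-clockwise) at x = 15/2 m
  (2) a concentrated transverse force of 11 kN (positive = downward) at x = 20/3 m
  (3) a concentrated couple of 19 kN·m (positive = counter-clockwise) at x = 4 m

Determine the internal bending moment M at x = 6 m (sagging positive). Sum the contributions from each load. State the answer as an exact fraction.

Load 1 — applied couple M₀=13 kN·m at a=15/2 m (b=L-a=5/2):
  M_1 = M₀x/L  [x≤a] = 13·6/10 = 39/5 kN·m
Load 2 — point force P=11 kN at a=20/3 m (b=L-a=10/3):
  M_2 = Pbx/L  [x≤a] = 11·(10/3)·6/10 = 22 kN·m
Load 3 — applied couple M₀=19 kN·m at a=4 m (b=L-a=6):
  M_3 = M₀x/L - M₀  [x>a] = 19·6/10 - 19 = -38/5 kN·m
Superposition: M = Σ M_i = 111/5 kN·m ≈ 22.200000 kN·m

M(6) = 111/5 kN·m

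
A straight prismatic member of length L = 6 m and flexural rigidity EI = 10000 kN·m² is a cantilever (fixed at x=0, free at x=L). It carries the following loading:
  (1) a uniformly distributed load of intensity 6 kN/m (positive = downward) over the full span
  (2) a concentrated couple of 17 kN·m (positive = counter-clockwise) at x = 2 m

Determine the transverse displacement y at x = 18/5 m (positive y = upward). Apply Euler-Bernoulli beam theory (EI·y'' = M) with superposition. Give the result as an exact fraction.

Load 1 — uniform load w=6 kN/m over full span:
  y_1 = -wx²(x²-4Lx+6L²)/(24EI) = -6·(18/5)²·((18/5)²-4·6·(18/5)+6·6²)/(24·10000) = -72171/1562500 m
Load 2 — applied couple M₀=17 kN·m at a=2 m (b=L-a=4):
  y_2 = M₀a(2x-a)/(2EI)  [x>a] = 17·2·(2·(18/5)-2)/(2·10000) = 221/25000 m
Superposition: y = Σ y_i = -116717/3125000 m ≈ -0.037349 m

y(18/5) = -116717/3125000 m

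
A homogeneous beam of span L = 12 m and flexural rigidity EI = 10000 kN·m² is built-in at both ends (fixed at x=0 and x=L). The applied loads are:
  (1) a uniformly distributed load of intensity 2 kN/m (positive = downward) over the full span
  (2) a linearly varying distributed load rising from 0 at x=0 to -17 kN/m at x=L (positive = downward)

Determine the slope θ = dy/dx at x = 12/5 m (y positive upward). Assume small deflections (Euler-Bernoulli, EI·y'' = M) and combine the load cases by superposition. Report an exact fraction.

Load 1 — uniform load w=2 kN/m over full span:
  θ_1 = -wx(L-x)(L-2x)/(12EI) = -2·(12/5)·(12-(12/5))·(12-2·(12/5))/(12·10000) = -216/78125 rad
Load 2 — triangular load w₀=-17 kN/m (0→w₀ over full span):
  θ_2 = -w₀(2x(L-x)(L-2x)(x+2L)+x²(L-x)²)/(120LEI) = -(-17)·(2·(12/5)·(12-(12/5))·(12-2·(12/5))·((12/5)+2·12)+(12/5)²·(12-(12/5))²)/(120·12·10000) = 4284/390625 rad
Superposition: θ = Σ θ_i = 3204/390625 rad ≈ 0.008202 rad

θ(12/5) = 3204/390625 rad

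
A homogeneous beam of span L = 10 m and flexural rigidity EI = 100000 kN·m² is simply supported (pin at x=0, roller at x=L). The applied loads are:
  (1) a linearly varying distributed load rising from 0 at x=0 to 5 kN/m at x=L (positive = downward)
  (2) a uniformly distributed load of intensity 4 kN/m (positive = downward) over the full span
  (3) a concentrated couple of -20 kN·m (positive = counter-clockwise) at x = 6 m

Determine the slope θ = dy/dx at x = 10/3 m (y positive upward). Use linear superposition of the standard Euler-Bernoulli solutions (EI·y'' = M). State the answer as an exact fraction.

θ(10/3) = -7747/6075000 rad

Load 1 — triangular load w₀=5 kN/m (0→w₀ over full span):
  θ_1 = -w₀(7L⁴-30L²x²+15x⁴)/(360LEI) = -5·(7·10⁴-30·10²·(10/3)²+15·(10/3)⁴)/(360·10·100000) = -13/24300 rad
Load 2 — uniform load w=4 kN/m over full span:
  θ_2 = -w(L³-6Lx²+4x³)/(24EI) = -4·(10³-6·10·(10/3)²+4·(10/3)³)/(24·100000) = -13/16200 rad
Load 3 — applied couple M₀=-20 kN·m at a=6 m (b=L-a=4):
  θ_3 = (M₀x²/(2L)+C₁)/EI  [x≤a] with C₁=M₀(3b²-L²)/(6L)=52/3 = ((-20)·(10/3)²/(2·10)+(52/3))/100000 = 7/112500 rad
Superposition: θ = Σ θ_i = -7747/6075000 rad ≈ -0.001275 rad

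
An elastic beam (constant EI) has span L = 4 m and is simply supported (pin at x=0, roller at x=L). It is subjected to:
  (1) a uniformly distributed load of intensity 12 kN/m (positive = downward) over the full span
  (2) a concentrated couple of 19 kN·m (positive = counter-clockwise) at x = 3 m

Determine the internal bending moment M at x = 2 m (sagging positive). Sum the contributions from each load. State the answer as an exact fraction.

Load 1 — uniform load w=12 kN/m over full span:
  M_1 = wx(L-x)/2 = 12·2·(4-2)/2 = 24 kN·m
Load 2 — applied couple M₀=19 kN·m at a=3 m (b=L-a=1):
  M_2 = M₀x/L  [x≤a] = 19·2/4 = 19/2 kN·m
Superposition: M = Σ M_i = 67/2 kN·m ≈ 33.500000 kN·m

M(2) = 67/2 kN·m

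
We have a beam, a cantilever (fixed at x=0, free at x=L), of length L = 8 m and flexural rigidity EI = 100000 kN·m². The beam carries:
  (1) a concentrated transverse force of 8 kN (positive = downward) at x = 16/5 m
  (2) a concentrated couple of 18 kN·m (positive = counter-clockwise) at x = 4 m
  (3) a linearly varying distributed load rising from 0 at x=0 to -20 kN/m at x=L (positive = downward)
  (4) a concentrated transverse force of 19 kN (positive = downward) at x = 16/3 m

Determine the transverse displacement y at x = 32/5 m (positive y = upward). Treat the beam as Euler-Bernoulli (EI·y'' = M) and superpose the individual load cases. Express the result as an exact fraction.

Load 1 — point force P=8 kN at a=16/5 m (b=L-a=24/5):
  y_1 = -Pa²(3x-a)/(6EI)  [x>a] = -8·(16/5)²·(3·(32/5)-(16/5))/(6·100000) = -512/234375 m
Load 2 — applied couple M₀=18 kN·m at a=4 m (b=L-a=4):
  y_2 = M₀a(2x-a)/(2EI)  [x>a] = 18·4·(2·(32/5)-4)/(2·100000) = 99/31250 m
Load 3 — triangular load w₀=-20 kN/m (0→w₀ over full span):
  y_3 = (w₀Lx³/12-w₀L²x²/6-w₀x⁵/(120L))/EI = ((-20)·8·(32/5)³/12-(-20)·8²·(32/5)²/6-(-20)·(32/5)⁵/(120·8))/100000 = 1601536/29296875 m
Load 4 — point force P=19 kN at a=16/3 m (b=L-a=8/3):
  y_4 = -Pa²(3x-a)/(6EI)  [x>a] = -19·(16/3)²·(3·(32/5)-(16/3))/(6·100000) = -15808/1265625 m
Superposition: y = Σ y_i = 68278819/1582031250 m ≈ 0.043159 m

y(32/5) = 68278819/1582031250 m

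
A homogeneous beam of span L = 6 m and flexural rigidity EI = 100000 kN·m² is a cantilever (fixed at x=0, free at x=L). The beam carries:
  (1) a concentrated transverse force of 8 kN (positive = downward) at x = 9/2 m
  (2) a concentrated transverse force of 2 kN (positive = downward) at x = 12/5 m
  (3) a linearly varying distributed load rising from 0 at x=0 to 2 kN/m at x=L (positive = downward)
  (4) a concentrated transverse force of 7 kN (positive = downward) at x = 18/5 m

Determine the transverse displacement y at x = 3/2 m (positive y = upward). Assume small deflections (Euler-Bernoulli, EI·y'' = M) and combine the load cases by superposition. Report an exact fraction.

Load 1 — point force P=8 kN at a=9/2 m (b=L-a=3/2):
  y_1 = -Px²(3a-x)/(6EI)  [x≤a] = -8·(3/2)²·(3·(9/2)-(3/2))/(6·100000) = -9/25000 m
Load 2 — point force P=2 kN at a=12/5 m (b=L-a=18/5):
  y_2 = -Px²(3a-x)/(6EI)  [x≤a] = -2·(3/2)²·(3·(12/5)-(3/2))/(6·100000) = -171/4000000 m
Load 3 — triangular load w₀=2 kN/m (0→w₀ over full span):
  y_3 = (w₀Lx³/12-w₀L²x²/6-w₀x⁵/(120L))/EI = (2·6·(3/2)³/12-2·6²·(3/2)²/6-2·(3/2)⁵/(120·6))/100000 = -30267/128000000 m
Load 4 — point force P=7 kN at a=18/5 m (b=L-a=12/5):
  y_4 = -Px²(3a-x)/(6EI)  [x≤a] = -7·(3/2)²·(3·(18/5)-(3/2))/(6·100000) = -1953/8000000 m
Superposition: y = Σ y_i = -113067/128000000 m ≈ -0.000883 m

y(3/2) = -113067/128000000 m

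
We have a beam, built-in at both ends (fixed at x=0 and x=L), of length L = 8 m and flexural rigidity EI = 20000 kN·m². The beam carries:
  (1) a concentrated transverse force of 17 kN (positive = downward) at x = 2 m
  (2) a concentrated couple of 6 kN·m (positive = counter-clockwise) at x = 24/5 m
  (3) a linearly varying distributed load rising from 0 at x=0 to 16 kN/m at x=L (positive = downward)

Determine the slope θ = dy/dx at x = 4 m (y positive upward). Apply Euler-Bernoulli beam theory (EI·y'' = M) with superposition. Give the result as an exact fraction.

θ(4) = 283/6000000 rad

Load 1 — point force P=17 kN at a=2 m (b=L-a=6):
  θ_1 = Pa²(L-x)(2bL-(3b+a)(L-x))/(2L³EI)  [x>a] = 17·2²·(8-4)·(2·6·8-(3·6+2)·(8-4))/(2·8³·20000) = 17/80000 rad
Load 2 — applied couple M₀=6 kN·m at a=24/5 m (b=L-a=16/5):
  θ_2 = (R_Ax²/2 - M_Ax)/EI  [x≤a] with R_A=27/25, M_A=48/25 = ((27/25)·4²/2 - (48/25)·4)/20000 = 3/62500 rad
Load 3 — triangular load w₀=16 kN/m (0→w₀ over full span):
  θ_3 = -w₀(2x(L-x)(L-2x)(x+2L)+x²(L-x)²)/(120LEI) = -16·(2·4·(8-4)·(8-2·4)·(4+2·8)+4²·(8-4)²)/(120·8·20000) = -2/9375 rad
Superposition: θ = Σ θ_i = 283/6000000 rad ≈ 0.000047 rad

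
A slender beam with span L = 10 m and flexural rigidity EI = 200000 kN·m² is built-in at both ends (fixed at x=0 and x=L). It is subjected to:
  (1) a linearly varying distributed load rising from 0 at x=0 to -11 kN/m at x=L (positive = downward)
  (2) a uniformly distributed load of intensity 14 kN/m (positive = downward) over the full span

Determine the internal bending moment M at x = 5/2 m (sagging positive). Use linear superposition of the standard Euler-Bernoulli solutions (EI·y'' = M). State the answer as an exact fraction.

M(5/2) = 1235/96 kN·m

Load 1 — triangular load w₀=-11 kN/m (0→w₀ over full span):
  M_1 = 3w₀Lx/20 - w₀L²/30 - w₀x³/(6L) = 3·(-11)·10·(5/2)/20 - (-11)·10²/30 - (-11)·(5/2)³/(6·10) = -55/32 kN·m
Load 2 — uniform load w=14 kN/m over full span:
  M_2 = wLx/2 - wL²/12 - wx²/2 = 14·10·(5/2)/2 - 14·10²/12 - 14·(5/2)²/2 = 175/12 kN·m
Superposition: M = Σ M_i = 1235/96 kN·m ≈ 12.864583 kN·m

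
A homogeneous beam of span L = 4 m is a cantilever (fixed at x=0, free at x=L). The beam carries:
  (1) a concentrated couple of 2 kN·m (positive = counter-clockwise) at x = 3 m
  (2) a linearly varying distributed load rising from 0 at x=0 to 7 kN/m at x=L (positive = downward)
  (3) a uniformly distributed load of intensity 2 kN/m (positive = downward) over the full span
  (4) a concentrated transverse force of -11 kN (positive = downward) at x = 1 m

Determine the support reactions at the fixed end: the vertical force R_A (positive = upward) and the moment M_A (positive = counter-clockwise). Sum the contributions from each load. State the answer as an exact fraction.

R_A = 11 kN, M_A = 121/3 kN·m

Load 1 — applied couple M₀=2 kN·m at a=3 m (b=L-a=1):
  R_A = 0 kN
  M_A = -M₀ = -2 kN·m
Load 2 — triangular load w₀=7 kN/m (0→w₀ over full span):
  R_A = w₀L/2 = 7·4/2 = 14 kN
  M_A = w₀L²/3 = 7·4²/3 = 112/3 kN·m
Load 3 — uniform load w=2 kN/m over full span:
  R_A = wL = 2·4 = 8 kN
  M_A = wL²/2 = 2·4²/2 = 16 kN·m
Load 4 — point force P=-11 kN at a=1 m (b=L-a=3):
  R_A = P = (-11) = -11 kN
  M_A = Pa = (-11)·1 = -11 kN·m
Superposition: R_A = 11 kN, M_A = 121/3 kN·m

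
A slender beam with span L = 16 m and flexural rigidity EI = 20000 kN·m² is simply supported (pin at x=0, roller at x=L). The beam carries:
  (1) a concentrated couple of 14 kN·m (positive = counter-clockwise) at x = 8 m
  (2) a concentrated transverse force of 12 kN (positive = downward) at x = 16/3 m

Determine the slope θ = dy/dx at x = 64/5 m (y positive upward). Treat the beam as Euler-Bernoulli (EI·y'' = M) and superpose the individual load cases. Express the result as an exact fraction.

Load 1 — applied couple M₀=14 kN·m at a=8 m (b=L-a=8):
  θ_1 = (M₀x²/(2L)-M₀(x-a)+C₁)/EI  [x>a] with C₁=M₀(3b²-L²)/(6L)=-28/3 = (14·(64/5)²/(2·16)-14·((64/5)-8)+(-28/3))/20000 = -91/375000 rad
Load 2 — point force P=12 kN at a=16/3 m (b=L-a=32/3):
  θ_2 = -Pa(2L²-6Lx+3x²+a²)/(6LEI)  [x>a] = -12·(16/3)·(2·16²-6·16·(64/5)+3·(64/5)²+(16/3)²)/(6·16·20000) = 2768/421875 rad
Superposition: θ = Σ θ_i = 853/135000 rad ≈ 0.006319 rad

θ(64/5) = 853/135000 rad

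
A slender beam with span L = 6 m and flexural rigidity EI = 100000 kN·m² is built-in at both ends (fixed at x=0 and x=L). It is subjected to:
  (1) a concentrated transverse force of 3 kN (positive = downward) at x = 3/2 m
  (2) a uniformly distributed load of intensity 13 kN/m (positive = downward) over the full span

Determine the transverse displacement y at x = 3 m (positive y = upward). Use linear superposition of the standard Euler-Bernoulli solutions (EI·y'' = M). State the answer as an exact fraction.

Load 1 — point force P=3 kN at a=3/2 m (b=L-a=9/2):
  y_1 = -Pa²(L-x)²(3bL-(3b+a)(L-x))/(6L³EI)  [x>a] = -3·(3/2)²·(6-3)²·(3·(9/2)·6-(3·(9/2)+(3/2))·(6-3))/(6·6³·100000) = -27/1600000 m
Load 2 — uniform load w=13 kN/m over full span:
  y_2 = -wx²(L-x)²/(24EI) = -13·3²·(6-3)²/(24·100000) = -351/800000 m
Superposition: y = Σ y_i = -729/1600000 m ≈ -0.000456 m

y(3) = -729/1600000 m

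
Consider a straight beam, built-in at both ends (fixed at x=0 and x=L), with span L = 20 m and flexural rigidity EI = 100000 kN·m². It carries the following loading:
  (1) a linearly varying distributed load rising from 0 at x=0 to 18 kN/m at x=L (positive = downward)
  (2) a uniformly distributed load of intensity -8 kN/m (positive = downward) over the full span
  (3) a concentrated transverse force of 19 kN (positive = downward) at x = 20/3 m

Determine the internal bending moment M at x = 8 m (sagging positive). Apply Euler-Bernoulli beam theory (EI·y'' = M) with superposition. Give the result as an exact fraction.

M(8) = 3892/135 kN·m

Load 1 — triangular load w₀=18 kN/m (0→w₀ over full span):
  M_1 = 3w₀Lx/20 - w₀L²/30 - w₀x³/(6L) = 3·18·20·8/20 - 18·20²/30 - 18·8³/(6·20) = 576/5 kN·m
Load 2 — uniform load w=-8 kN/m over full span:
  M_2 = wLx/2 - wL²/12 - wx²/2 = (-8)·20·8/2 - (-8)·20²/12 - (-8)·8²/2 = -352/3 kN·m
Load 3 — point force P=19 kN at a=20/3 m (b=L-a=40/3):
  M_3 = Pa²(a+3b)(L-x)/L³ - Pa²b/L²  [x>a] = 19·(20/3)²·((20/3)+3·(40/3))·(20-8)/20³ - 19·(20/3)²·(40/3)/20² = 836/27 kN·m
Superposition: M = Σ M_i = 3892/135 kN·m ≈ 28.829630 kN·m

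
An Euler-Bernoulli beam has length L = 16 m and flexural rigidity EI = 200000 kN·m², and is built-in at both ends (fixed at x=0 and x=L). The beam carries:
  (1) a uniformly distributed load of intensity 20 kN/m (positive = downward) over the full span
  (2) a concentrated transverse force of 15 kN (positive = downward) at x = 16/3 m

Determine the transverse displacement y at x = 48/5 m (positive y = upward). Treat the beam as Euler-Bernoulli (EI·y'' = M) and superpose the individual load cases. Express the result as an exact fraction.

y(48/5) = -176128/10546875 m

Load 1 — uniform load w=20 kN/m over full span:
  y_1 = -wx²(L-x)²/(24EI) = -20·(48/5)²·(16-(48/5))²/(24·200000) = -6144/390625 m
Load 2 — point force P=15 kN at a=16/3 m (b=L-a=32/3):
  y_2 = -Pa²(L-x)²(3bL-(3b+a)(L-x))/(6L³EI)  [x>a] = -15·(16/3)²·(16-(48/5))²·(3·(32/3)·16-(3·(32/3)+(16/3))·(16-(48/5)))/(6·16³·200000) = -2048/2109375 m
Superposition: y = Σ y_i = -176128/10546875 m ≈ -0.016700 m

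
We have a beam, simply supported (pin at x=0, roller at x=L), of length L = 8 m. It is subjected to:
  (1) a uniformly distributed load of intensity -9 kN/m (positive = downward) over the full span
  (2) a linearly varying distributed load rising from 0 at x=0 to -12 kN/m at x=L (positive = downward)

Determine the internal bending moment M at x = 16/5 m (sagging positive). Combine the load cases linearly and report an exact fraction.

M(16/5) = -14016/125 kN·m

Load 1 — uniform load w=-9 kN/m over full span:
  M_1 = wx(L-x)/2 = (-9)·(16/5)·(8-(16/5))/2 = -1728/25 kN·m
Load 2 — triangular load w₀=-12 kN/m (0→w₀ over full span):
  M_2 = w₀Lx/6 - w₀x³/(6L) = (-12)·8·(16/5)/6 - (-12)·(16/5)³/(6·8) = -5376/125 kN·m
Superposition: M = Σ M_i = -14016/125 kN·m ≈ -112.128000 kN·m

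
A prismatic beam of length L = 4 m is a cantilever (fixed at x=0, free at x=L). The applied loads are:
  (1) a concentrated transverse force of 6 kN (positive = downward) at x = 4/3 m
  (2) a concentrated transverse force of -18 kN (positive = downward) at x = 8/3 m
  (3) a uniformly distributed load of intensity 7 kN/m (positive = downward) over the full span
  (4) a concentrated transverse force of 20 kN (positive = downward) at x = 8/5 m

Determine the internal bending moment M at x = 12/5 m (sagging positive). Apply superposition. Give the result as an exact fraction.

Load 1 — point force P=6 kN at a=4/3 m (b=L-a=8/3):
  M_1 = 0  [x>a] = 0 kN·m
Load 2 — point force P=-18 kN at a=8/3 m (b=L-a=4/3):
  M_2 = -P(a-x)  [x≤a] = -(-18)·((8/3)-(12/5)) = 24/5 kN·m
Load 3 — uniform load w=7 kN/m over full span:
  M_3 = -w(L-x)²/2 = -7·(4-(12/5))²/2 = -224/25 kN·m
Load 4 — point force P=20 kN at a=8/5 m (b=L-a=12/5):
  M_4 = 0  [x>a] = 0 kN·m
Superposition: M = Σ M_i = -104/25 kN·m ≈ -4.160000 kN·m

M(12/5) = -104/25 kN·m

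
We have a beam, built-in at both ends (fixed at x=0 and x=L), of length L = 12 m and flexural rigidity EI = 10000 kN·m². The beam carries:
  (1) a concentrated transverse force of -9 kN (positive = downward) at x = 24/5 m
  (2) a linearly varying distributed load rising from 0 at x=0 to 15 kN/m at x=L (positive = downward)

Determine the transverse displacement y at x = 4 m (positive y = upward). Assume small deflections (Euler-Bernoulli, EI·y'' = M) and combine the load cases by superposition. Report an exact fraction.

Load 1 — point force P=-9 kN at a=24/5 m (b=L-a=36/5):
  y_1 = -Pb²x²(3aL-(3a+b)x)/(6L³EI)  [x≤a] = -(-9)·(36/5)²·4²·(3·(24/5)·12-(3·(24/5)+(36/5))·4)/(6·12³·10000) = 486/78125 m
Load 2 — triangular load w₀=15 kN/m (0→w₀ over full span):
  y_2 = -w₀x²(L-x)²(x+2L)/(120LEI) = -15·4²·(12-4)²·(4+2·12)/(120·12·10000) = -56/1875 m
Superposition: y = Σ y_i = -5542/234375 m ≈ -0.023646 m

y(4) = -5542/234375 m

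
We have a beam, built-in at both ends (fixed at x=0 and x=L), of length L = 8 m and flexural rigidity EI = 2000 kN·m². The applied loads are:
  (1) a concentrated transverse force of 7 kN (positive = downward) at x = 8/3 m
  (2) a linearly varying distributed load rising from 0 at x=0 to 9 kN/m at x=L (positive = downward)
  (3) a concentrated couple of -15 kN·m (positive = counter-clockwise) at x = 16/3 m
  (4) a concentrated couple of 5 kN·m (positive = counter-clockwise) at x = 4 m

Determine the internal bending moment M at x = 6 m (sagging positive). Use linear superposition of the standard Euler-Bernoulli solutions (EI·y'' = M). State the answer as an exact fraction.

Load 1 — point force P=7 kN at a=8/3 m (b=L-a=16/3):
  M_1 = Pa²(a+3b)(L-x)/L³ - Pa²b/L²  [x>a] = 7·(8/3)²·((8/3)+3·(16/3))·(8-6)/8³ - 7·(8/3)²·(16/3)/8² = -14/27 kN·m
Load 2 — triangular load w₀=9 kN/m (0→w₀ over full span):
  M_2 = 3w₀Lx/20 - w₀L²/30 - w₀x³/(6L) = 3·9·8·6/20 - 9·8²/30 - 9·6³/(6·8) = 51/10 kN·m
Load 3 — applied couple M₀=-15 kN·m at a=16/3 m (b=L-a=8/3):
  M_3 = R_Ax - M_A - M₀  [x>a] with R_A=-5/2, M_A=-5 = (-5/2)·6 - (-5) - (-15) = 5 kN·m
Load 4 — applied couple M₀=5 kN·m at a=4 m (b=L-a=4):
  M_4 = R_Ax - M_A - M₀  [x>a] with R_A=15/16, M_A=5/4 = (15/16)·6 - (5/4) - 5 = -5/8 kN·m
Superposition: M = Σ M_i = 9673/1080 kN·m ≈ 8.956481 kN·m

M(6) = 9673/1080 kN·m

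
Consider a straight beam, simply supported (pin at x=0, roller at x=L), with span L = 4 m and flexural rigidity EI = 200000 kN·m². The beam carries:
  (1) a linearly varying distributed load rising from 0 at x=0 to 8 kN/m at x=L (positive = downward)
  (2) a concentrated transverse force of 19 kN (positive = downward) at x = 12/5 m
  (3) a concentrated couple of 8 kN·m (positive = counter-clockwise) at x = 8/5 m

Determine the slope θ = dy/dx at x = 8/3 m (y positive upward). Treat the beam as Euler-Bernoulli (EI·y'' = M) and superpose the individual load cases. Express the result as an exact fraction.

θ(8/3) = 49817/759375000 rad

Load 1 — triangular load w₀=8 kN/m (0→w₀ over full span):
  θ_1 = -w₀(7L⁴-30L²x²+15x⁴)/(360LEI) = -8·(7·4⁴-30·4²·(8/3)²+15·(8/3)⁴)/(360·4·200000) = 91/3796875 rad
Load 2 — point force P=19 kN at a=12/5 m (b=L-a=8/5):
  θ_2 = -Pa(2L²-6Lx+3x²+a²)/(6LEI)  [x>a] = -19·(12/5)·(2·4²-6·4·(8/3)+3·(8/3)²+(12/5)²)/(6·4·200000) = 437/9375000 rad
Load 3 — applied couple M₀=8 kN·m at a=8/5 m (b=L-a=12/5):
  θ_3 = (M₀x²/(2L)-M₀(x-a)+C₁)/EI  [x>a] with C₁=M₀(3b²-L²)/(6L)=32/75 = (8·(8/3)²/(2·4)-8·((8/3)-(8/5))+(32/75))/200000 = -7/1406250 rad
Superposition: θ = Σ θ_i = 49817/759375000 rad ≈ 0.000066 rad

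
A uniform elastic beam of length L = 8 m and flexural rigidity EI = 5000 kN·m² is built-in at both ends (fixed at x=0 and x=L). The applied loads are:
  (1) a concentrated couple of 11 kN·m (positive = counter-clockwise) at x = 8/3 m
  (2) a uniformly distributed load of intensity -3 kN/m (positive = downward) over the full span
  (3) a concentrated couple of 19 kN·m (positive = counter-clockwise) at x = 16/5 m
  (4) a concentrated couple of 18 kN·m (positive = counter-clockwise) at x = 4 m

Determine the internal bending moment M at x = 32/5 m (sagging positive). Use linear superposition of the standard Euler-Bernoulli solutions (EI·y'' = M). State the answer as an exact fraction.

Load 1 — applied couple M₀=11 kN·m at a=8/3 m (b=L-a=16/3):
  M_1 = R_Ax - M_A - M₀  [x>a] with R_A=11/6, M_A=0 = (11/6)·(32/5) - 0 - 11 = 11/15 kN·m
Load 2 — uniform load w=-3 kN/m over full span:
  M_2 = wLx/2 - wL²/12 - wx²/2 = (-3)·8·(32/5)/2 - (-3)·8²/12 - (-3)·(32/5)²/2 = 16/25 kN·m
Load 3 — applied couple M₀=19 kN·m at a=16/5 m (b=L-a=24/5):
  M_3 = R_Ax - M_A - M₀  [x>a] with R_A=171/50, M_A=57/25 = (171/50)·(32/5) - (57/25) - 19 = 76/125 kN·m
Load 4 — applied couple M₀=18 kN·m at a=4 m (b=L-a=4):
  M_4 = R_Ax - M_A - M₀  [x>a] with R_A=27/8, M_A=9/2 = (27/8)·(32/5) - (9/2) - 18 = -9/10 kN·m
Superposition: M = Σ M_i = 811/750 kN·m ≈ 1.081333 kN·m

M(32/5) = 811/750 kN·m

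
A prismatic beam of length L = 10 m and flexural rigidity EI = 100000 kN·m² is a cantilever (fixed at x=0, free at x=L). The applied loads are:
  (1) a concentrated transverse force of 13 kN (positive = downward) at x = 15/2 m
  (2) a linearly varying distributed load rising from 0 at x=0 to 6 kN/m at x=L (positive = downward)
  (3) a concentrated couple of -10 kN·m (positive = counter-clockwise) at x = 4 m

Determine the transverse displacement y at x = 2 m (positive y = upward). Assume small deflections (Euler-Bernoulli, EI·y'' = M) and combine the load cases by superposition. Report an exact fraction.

y(2) = -41837/7500000 m

Load 1 — point force P=13 kN at a=15/2 m (b=L-a=5/2):
  y_1 = -Px²(3a-x)/(6EI)  [x≤a] = -13·2²·(3·(15/2)-2)/(6·100000) = -533/300000 m
Load 2 — triangular load w₀=6 kN/m (0→w₀ over full span):
  y_2 = (w₀Lx³/12-w₀L²x²/6-w₀x⁵/(120L))/EI = (6·10·2³/12-6·10²·2²/6-6·2⁵/(120·10))/100000 = -2251/625000 m
Load 3 — applied couple M₀=-10 kN·m at a=4 m (b=L-a=6):
  y_3 = M₀x²/(2EI)  [x≤a] = (-10)·2²/(2·100000) = -1/5000 m
Superposition: y = Σ y_i = -41837/7500000 m ≈ -0.005578 m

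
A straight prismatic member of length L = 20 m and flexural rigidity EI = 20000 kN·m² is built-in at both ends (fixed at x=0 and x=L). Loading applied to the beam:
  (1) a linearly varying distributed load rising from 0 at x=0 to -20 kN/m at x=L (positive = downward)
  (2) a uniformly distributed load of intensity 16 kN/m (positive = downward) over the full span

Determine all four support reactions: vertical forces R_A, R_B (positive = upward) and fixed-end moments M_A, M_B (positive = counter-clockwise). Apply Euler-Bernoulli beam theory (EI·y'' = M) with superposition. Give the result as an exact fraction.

Load 1 — triangular load w₀=-20 kN/m (0→w₀ over full span):
  R_A = 3w₀L/20 = 3·(-20)·20/20 = -60 kN
  M_A = w₀L²/30 = (-20)·20²/30 = -800/3 kN·m
  R_B = 7w₀L/20 = 7·(-20)·20/20 = -140 kN
  M_B = -w₀L²/20 = -(-20)·20²/20 = 400 kN·m
Load 2 — uniform load w=16 kN/m over full span:
  R_A = wL/2 = 16·20/2 = 160 kN
  M_A = wL²/12 = 16·20²/12 = 1600/3 kN·m
  R_B = wL/2 = 16·20/2 = 160 kN
  M_B = -wL²/12 = -16·20²/12 = -1600/3 kN·m
Superposition: R_A = 100 kN, M_A = 800/3 kN·m, R_B = 20 kN, M_B = -400/3 kN·m

R_A = 100 kN, M_A = 800/3 kN·m, R_B = 20 kN, M_B = -400/3 kN·m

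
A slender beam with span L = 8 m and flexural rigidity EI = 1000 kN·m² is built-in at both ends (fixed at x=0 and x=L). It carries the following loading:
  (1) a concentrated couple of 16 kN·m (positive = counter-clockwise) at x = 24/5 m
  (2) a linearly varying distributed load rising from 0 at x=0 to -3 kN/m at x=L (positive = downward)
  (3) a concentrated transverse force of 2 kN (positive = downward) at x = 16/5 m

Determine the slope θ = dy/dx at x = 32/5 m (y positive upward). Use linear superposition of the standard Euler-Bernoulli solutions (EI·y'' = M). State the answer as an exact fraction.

Load 1 — applied couple M₀=16 kN·m at a=24/5 m (b=L-a=16/5):
  θ_1 = (R_Ax²/2 - M_Ax - M₀(x-a))/EI  [x>a] with R_A=72/25, M_A=128/25 = ((72/25)·(32/5)²/2 - (128/25)·(32/5) - 16·((32/5)-(24/5)))/1000 = 48/78125 rad
Load 2 — triangular load w₀=-3 kN/m (0→w₀ over full span):
  θ_2 = -w₀(2x(L-x)(L-2x)(x+2L)+x²(L-x)²)/(120LEI) = -(-3)·(2·(32/5)·(8-(32/5))·(8-2·(32/5))·((32/5)+2·8)+(32/5)²·(8-(32/5))²)/(120·8·1000) = -512/78125 rad
Load 3 — point force P=2 kN at a=16/5 m (b=L-a=24/5):
  θ_3 = Pa²(L-x)(2bL-(3b+a)(L-x))/(2L³EI)  [x>a] = 2·(16/5)²·(8-(32/5))·(2·(24/5)·8-(3·(24/5)+(16/5))·(8-(32/5)))/(2·8³·1000) = 608/390625 rad
Superposition: θ = Σ θ_i = -1712/390625 rad ≈ -0.004383 rad

θ(32/5) = -1712/390625 rad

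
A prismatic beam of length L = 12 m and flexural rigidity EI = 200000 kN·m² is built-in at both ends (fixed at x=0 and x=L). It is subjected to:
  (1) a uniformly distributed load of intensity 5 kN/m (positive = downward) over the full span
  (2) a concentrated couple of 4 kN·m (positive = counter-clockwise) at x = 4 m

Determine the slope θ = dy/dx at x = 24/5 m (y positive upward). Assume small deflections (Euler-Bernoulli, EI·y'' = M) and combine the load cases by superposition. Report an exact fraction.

θ(24/5) = -51/312500 rad

Load 1 — uniform load w=5 kN/m over full span:
  θ_1 = -wx(L-x)(L-2x)/(12EI) = -5·(24/5)·(12-(24/5))·(12-2·(24/5))/(12·200000) = -27/156250 rad
Load 2 — applied couple M₀=4 kN·m at a=4 m (b=L-a=8):
  θ_2 = (R_Ax²/2 - M_Ax - M₀(x-a))/EI  [x>a] with R_A=4/9, M_A=0 = ((4/9)·(24/5)²/2 - 0·(24/5) - 4·((24/5)-4))/200000 = 3/312500 rad
Superposition: θ = Σ θ_i = -51/312500 rad ≈ -0.000163 rad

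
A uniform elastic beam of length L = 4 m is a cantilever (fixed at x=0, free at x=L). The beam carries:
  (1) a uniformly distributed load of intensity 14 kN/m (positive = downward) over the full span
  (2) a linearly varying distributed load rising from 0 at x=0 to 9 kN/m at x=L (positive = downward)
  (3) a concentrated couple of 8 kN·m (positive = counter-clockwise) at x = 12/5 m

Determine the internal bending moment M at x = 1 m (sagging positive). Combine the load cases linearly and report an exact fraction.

M(1) = -683/8 kN·m

Load 1 — uniform load w=14 kN/m over full span:
  M_1 = -w(L-x)²/2 = -14·(4-1)²/2 = -63 kN·m
Load 2 — triangular load w₀=9 kN/m (0→w₀ over full span):
  M_2 = w₀Lx/2 - w₀L²/3 - w₀x³/(6L) = 9·4·1/2 - 9·4²/3 - 9·1³/(6·4) = -243/8 kN·m
Load 3 — applied couple M₀=8 kN·m at a=12/5 m (b=L-a=8/5):
  M_3 = M₀  [x≤a] = 8 = 8 kN·m
Superposition: M = Σ M_i = -683/8 kN·m ≈ -85.375000 kN·m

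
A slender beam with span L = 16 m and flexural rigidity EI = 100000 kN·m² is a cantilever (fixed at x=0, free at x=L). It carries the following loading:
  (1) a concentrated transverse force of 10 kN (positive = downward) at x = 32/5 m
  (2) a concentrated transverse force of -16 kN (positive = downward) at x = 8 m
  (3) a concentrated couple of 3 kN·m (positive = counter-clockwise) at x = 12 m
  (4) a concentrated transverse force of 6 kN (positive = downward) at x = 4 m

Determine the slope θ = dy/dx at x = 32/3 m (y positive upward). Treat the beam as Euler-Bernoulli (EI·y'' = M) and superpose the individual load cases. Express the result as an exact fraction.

θ(32/3) = 91/31250 rad

Load 1 — point force P=10 kN at a=32/5 m (b=L-a=48/5):
  θ_1 = -Pa²/(2EI)  [x>a] = -10·(32/5)²/(2·100000) = -32/15625 rad
Load 2 — point force P=-16 kN at a=8 m (b=L-a=8):
  θ_2 = -Pa²/(2EI)  [x>a] = -(-16)·8²/(2·100000) = 16/3125 rad
Load 3 — applied couple M₀=3 kN·m at a=12 m (b=L-a=4):
  θ_3 = M₀x/EI  [x≤a] = 3·(32/3)/100000 = 1/3125 rad
Load 4 — point force P=6 kN at a=4 m (b=L-a=12):
  θ_4 = -Pa²/(2EI)  [x>a] = -6·4²/(2·100000) = -3/6250 rad
Superposition: θ = Σ θ_i = 91/31250 rad ≈ 0.002912 rad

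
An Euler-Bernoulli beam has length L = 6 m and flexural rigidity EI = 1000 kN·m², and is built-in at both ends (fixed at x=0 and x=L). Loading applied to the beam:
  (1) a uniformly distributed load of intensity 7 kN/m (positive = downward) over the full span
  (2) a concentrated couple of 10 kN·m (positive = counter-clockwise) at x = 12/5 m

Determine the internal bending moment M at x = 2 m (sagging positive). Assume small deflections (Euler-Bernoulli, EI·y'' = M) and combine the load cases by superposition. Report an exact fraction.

Load 1 — uniform load w=7 kN/m over full span:
  M_1 = wLx/2 - wL²/12 - wx²/2 = 7·6·2/2 - 7·6²/12 - 7·2²/2 = 7 kN·m
Load 2 — applied couple M₀=10 kN·m at a=12/5 m (b=L-a=18/5):
  M_2 = R_Ax - M_A  [x≤a] with R_A=12/5, M_A=6/5 = (12/5)·2 - (6/5) = 18/5 kN·m
Superposition: M = Σ M_i = 53/5 kN·m ≈ 10.600000 kN·m

M(2) = 53/5 kN·m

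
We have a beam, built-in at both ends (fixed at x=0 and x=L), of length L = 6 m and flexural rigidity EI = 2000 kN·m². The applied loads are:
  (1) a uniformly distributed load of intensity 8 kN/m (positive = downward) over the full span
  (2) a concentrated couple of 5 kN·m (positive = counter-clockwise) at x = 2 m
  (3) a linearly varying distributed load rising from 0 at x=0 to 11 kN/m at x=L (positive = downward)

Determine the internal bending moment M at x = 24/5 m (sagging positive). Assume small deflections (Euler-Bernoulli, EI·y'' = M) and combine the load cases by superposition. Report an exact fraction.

Load 1 — uniform load w=8 kN/m over full span:
  M_1 = wLx/2 - wL²/12 - wx²/2 = 8·6·(24/5)/2 - 8·6²/12 - 8·(24/5)²/2 = -24/25 kN·m
Load 2 — applied couple M₀=5 kN·m at a=2 m (b=L-a=4):
  M_2 = R_Ax - M_A - M₀  [x>a] with R_A=10/9, M_A=0 = (10/9)·(24/5) - 0 - 5 = 1/3 kN·m
Load 3 — triangular load w₀=11 kN/m (0→w₀ over full span):
  M_3 = 3w₀Lx/20 - w₀L²/30 - w₀x³/(6L) = 3·11·6·(24/5)/20 - 11·6²/30 - 11·(24/5)³/(6·6) = 66/125 kN·m
Superposition: M = Σ M_i = -37/375 kN·m ≈ -0.098667 kN·m

M(24/5) = -37/375 kN·m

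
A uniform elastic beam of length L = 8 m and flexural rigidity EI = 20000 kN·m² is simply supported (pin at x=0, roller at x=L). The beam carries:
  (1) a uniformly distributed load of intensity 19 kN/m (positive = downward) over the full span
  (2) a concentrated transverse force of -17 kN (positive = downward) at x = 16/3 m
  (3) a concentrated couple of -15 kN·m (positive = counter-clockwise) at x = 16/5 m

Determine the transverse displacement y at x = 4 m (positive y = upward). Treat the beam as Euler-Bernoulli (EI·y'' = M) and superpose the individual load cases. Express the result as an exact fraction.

Load 1 — uniform load w=19 kN/m over full span:
  y_1 = -wx(L³-2Lx²+x³)/(24EI) = -19·4·(8³-2·8·4²+4³)/(24·20000) = -19/375 m
Load 2 — point force P=-17 kN at a=16/3 m (b=L-a=8/3):
  y_2 = -Pbx(L²-b²-x²)/(6LEI)  [x≤a] = -(-17)·(8/3)·4·(8²-(8/3)²-4²)/(6·8·20000) = 391/50625 m
Load 3 — applied couple M₀=-15 kN·m at a=16/5 m (b=L-a=24/5):
  y_3 = (M₀x³/(6L)-M₀(x-a)²/2+C₁x)/EI  [x>a] with C₁=M₀(3b²-L²)/(6L)=-8/5 = ((-15)·4³/(6·8)-(-15)·(4-(16/5))²/2+(-8/5)·4)/20000 = -27/25000 m
Superposition: y = Σ y_i = -89147/2025000 m ≈ -0.044023 m

y(4) = -89147/2025000 m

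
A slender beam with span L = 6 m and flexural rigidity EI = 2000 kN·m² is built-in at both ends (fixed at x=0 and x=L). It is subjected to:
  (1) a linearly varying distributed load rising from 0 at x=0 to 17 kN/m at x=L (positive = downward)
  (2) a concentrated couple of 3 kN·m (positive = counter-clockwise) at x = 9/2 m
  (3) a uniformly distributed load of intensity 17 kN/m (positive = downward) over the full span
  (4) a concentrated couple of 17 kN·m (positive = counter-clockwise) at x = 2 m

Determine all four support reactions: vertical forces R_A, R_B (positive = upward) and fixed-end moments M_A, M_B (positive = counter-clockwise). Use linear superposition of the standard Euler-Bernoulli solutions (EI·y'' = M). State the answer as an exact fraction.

Load 1 — triangular load w₀=17 kN/m (0→w₀ over full span):
  R_A = 3w₀L/20 = 3·17·6/20 = 153/10 kN
  M_A = w₀L²/30 = 17·6²/30 = 102/5 kN·m
  R_B = 7w₀L/20 = 7·17·6/20 = 357/10 kN
  M_B = -w₀L²/20 = -17·6²/20 = -153/5 kN·m
Load 2 — applied couple M₀=3 kN·m at a=9/2 m (b=L-a=3/2):
  R_A = 6M₀ab/L³ = 6·3·(9/2)·(3/2)/6³ = 9/16 kN
  M_A = M₀b(2a-b)/L² = 3·(3/2)·(2·(9/2)-(3/2))/6² = 15/16 kN·m
  R_B = -6M₀ab/L³ = -6·3·(9/2)·(3/2)/6³ = -9/16 kN
  M_B = M₀a(2b-a)/L² = 3·(9/2)·(2·(3/2)-(9/2))/6² = -9/16 kN·m
Load 3 — uniform load w=17 kN/m over full span:
  R_A = wL/2 = 17·6/2 = 51 kN
  M_A = wL²/12 = 17·6²/12 = 51 kN·m
  R_B = wL/2 = 17·6/2 = 51 kN
  M_B = -wL²/12 = -17·6²/12 = -51 kN·m
Load 4 — applied couple M₀=17 kN·m at a=2 m (b=L-a=4):
  R_A = 6M₀ab/L³ = 6·17·2·4/6³ = 34/9 kN
  M_A = M₀b(2a-b)/L² = 17·4·(2·2-4)/6² = 0 kN·m
  R_B = -6M₀ab/L³ = -6·17·2·4/6³ = -34/9 kN
  M_B = M₀a(2b-a)/L² = 17·2·(2·4-2)/6² = 17/3 kN·m
Superposition: R_A = 50861/720 kN, M_A = 5787/80 kN·m, R_B = 59299/720 kN, M_B = -18359/240 kN·m

R_A = 50861/720 kN, M_A = 5787/80 kN·m, R_B = 59299/720 kN, M_B = -18359/240 kN·m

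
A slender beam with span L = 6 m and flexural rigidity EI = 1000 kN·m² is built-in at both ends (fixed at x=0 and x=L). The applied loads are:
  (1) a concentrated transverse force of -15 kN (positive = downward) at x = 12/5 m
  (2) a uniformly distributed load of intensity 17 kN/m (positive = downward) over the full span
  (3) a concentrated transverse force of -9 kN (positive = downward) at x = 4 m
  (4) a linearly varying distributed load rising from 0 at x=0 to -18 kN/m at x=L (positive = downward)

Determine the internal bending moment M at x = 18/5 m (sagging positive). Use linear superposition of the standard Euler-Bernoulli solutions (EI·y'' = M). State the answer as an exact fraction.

Load 1 — point force P=-15 kN at a=12/5 m (b=L-a=18/5):
  M_1 = Pa²(a+3b)(L-x)/L³ - Pa²b/L²  [x>a] = (-15)·(12/5)²·((12/5)+3·(18/5))·(6-(18/5))/6³ - (-15)·(12/5)²·(18/5)/6² = -504/125 kN·m
Load 2 — uniform load w=17 kN/m over full span:
  M_2 = wLx/2 - wL²/12 - wx²/2 = 17·6·(18/5)/2 - 17·6²/12 - 17·(18/5)²/2 = 561/25 kN·m
Load 3 — point force P=-9 kN at a=4 m (b=L-a=2):
  M_3 = Pb²(3a+b)x/L³ - Pab²/L²  [x≤a] = (-9)·2²·(3·4+2)·(18/5)/6³ - (-9)·4·2²/6² = -22/5 kN·m
Load 4 — triangular load w₀=-18 kN/m (0→w₀ over full span):
  M_4 = 3w₀Lx/20 - w₀L²/30 - w₀x³/(6L) = 3·(-18)·6·(18/5)/20 - (-18)·6²/30 - (-18)·(18/5)³/(6·6) = -1674/125 kN·m
Superposition: M = Σ M_i = 77/125 kN·m ≈ 0.616000 kN·m

M(18/5) = 77/125 kN·m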